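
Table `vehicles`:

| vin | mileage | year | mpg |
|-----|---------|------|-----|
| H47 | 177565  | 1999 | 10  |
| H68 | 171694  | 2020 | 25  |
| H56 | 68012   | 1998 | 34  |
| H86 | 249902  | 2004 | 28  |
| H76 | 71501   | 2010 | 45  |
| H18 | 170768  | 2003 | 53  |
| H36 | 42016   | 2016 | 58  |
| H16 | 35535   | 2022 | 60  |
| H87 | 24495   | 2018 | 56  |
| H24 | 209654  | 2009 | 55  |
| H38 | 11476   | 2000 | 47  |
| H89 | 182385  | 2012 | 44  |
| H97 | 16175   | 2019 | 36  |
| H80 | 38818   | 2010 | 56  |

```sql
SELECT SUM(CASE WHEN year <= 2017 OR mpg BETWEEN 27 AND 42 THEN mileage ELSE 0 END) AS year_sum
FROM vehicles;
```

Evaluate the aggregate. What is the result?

vin=H47: ✓ → 177565
vin=H68: ✗
vin=H56: ✓ → 68012
vin=H86: ✓ → 249902
vin=H76: ✓ → 71501
vin=H18: ✓ → 170768
vin=H36: ✓ → 42016
vin=H16: ✗
vin=H87: ✗
vin=H24: ✓ → 209654
vin=H38: ✓ → 11476
vin=H89: ✓ → 182385
vin=H97: ✓ → 16175
vin=H80: ✓ → 38818
year_sum = 177565 + 68012 + 249902 + 71501 + 170768 + 42016 + 209654 + 11476 + 182385 + 16175 + 38818 = 1238272

1238272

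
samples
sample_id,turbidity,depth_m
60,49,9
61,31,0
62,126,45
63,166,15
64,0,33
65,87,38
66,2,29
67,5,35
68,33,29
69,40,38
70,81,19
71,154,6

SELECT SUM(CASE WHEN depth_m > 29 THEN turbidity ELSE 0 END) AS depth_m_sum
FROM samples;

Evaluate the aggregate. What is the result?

258

sample_id=60: ✗
sample_id=61: ✗
sample_id=62: ✓ → 126
sample_id=63: ✗
sample_id=64: ✓ → 0
sample_id=65: ✓ → 87
sample_id=66: ✗
sample_id=67: ✓ → 5
sample_id=68: ✗
sample_id=69: ✓ → 40
sample_id=70: ✗
sample_id=71: ✗
depth_m_sum = 126 + 87 + 5 + 40 = 258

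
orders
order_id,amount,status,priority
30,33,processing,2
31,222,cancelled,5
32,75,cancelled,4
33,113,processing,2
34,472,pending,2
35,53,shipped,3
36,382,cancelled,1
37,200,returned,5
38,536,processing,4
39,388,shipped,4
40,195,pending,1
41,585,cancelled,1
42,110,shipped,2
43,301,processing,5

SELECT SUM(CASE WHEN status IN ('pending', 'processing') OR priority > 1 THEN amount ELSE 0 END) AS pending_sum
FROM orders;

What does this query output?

order_id=30: ✓ → 33
order_id=31: ✓ → 222
order_id=32: ✓ → 75
order_id=33: ✓ → 113
order_id=34: ✓ → 472
order_id=35: ✓ → 53
order_id=36: ✗
order_id=37: ✓ → 200
order_id=38: ✓ → 536
order_id=39: ✓ → 388
order_id=40: ✓ → 195
order_id=41: ✗
order_id=42: ✓ → 110
order_id=43: ✓ → 301
pending_sum = 33 + 222 + 75 + 113 + 472 + 53 + 200 + 536 + 388 + 195 + 110 + 301 = 2698

2698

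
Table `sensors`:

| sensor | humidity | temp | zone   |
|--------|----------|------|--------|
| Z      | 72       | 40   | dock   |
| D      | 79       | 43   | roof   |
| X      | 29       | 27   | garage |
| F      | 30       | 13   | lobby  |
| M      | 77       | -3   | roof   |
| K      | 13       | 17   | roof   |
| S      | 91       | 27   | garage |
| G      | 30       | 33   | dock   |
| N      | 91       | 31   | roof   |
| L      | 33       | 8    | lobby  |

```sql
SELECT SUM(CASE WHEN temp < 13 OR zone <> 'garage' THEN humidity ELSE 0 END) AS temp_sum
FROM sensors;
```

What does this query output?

425

sensor=Z: ✓ → 72
sensor=D: ✓ → 79
sensor=X: ✗
sensor=F: ✓ → 30
sensor=M: ✓ → 77
sensor=K: ✓ → 13
sensor=S: ✗
sensor=G: ✓ → 30
sensor=N: ✓ → 91
sensor=L: ✓ → 33
temp_sum = 72 + 79 + 30 + 77 + 13 + 30 + 91 + 33 = 425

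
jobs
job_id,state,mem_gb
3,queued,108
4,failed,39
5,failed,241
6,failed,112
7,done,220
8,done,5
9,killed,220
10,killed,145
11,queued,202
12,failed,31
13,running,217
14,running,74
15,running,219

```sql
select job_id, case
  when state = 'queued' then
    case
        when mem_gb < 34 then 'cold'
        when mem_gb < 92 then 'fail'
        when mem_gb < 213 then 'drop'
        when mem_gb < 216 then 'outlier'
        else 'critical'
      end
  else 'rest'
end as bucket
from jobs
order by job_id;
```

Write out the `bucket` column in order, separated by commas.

job_id=3: state='queued' → inner[mem_gb < 213] → drop
job_id=4: state='failed' → outer ELSE → rest
job_id=5: state='failed' → outer ELSE → rest
job_id=6: state='failed' → outer ELSE → rest
job_id=7: state='done' → outer ELSE → rest
job_id=8: state='done' → outer ELSE → rest
job_id=9: state='killed' → outer ELSE → rest
job_id=10: state='killed' → outer ELSE → rest
job_id=11: state='queued' → inner[mem_gb < 213] → drop
job_id=12: state='failed' → outer ELSE → rest
job_id=13: state='running' → outer ELSE → rest
job_id=14: state='running' → outer ELSE → rest
job_id=15: state='running' → outer ELSE → rest

drop, rest, rest, rest, rest, rest, rest, rest, drop, rest, rest, rest, rest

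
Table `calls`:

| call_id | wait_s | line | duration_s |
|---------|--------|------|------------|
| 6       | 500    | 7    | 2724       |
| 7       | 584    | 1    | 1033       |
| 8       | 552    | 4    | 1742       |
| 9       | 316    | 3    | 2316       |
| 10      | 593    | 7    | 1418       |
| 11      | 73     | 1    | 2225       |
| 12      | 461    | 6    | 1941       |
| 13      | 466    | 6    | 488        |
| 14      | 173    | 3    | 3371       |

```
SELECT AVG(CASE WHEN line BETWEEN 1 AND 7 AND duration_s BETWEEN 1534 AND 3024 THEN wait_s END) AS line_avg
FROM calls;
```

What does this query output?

380.4

call_id=6: ✓ → 500
call_id=7: ✗
call_id=8: ✓ → 552
call_id=9: ✓ → 316
call_id=10: ✗
call_id=11: ✓ → 73
call_id=12: ✓ → 461
call_id=13: ✗
call_id=14: ✗
line_avg = (500 + 552 + 316 + 73 + 461) / 5 = 380.4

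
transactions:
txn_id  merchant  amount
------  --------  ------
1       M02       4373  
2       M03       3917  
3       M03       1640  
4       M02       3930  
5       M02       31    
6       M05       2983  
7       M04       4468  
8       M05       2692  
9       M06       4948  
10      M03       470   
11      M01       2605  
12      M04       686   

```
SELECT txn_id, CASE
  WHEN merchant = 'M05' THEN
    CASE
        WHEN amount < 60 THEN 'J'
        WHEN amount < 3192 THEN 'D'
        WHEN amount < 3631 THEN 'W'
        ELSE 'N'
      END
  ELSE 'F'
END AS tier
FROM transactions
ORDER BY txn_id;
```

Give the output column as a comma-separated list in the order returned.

F, F, F, F, F, D, F, D, F, F, F, F

txn_id=1: merchant='M02' → outer ELSE → F
txn_id=2: merchant='M03' → outer ELSE → F
txn_id=3: merchant='M03' → outer ELSE → F
txn_id=4: merchant='M02' → outer ELSE → F
txn_id=5: merchant='M02' → outer ELSE → F
txn_id=6: merchant='M05' → inner[amount < 3192] → D
txn_id=7: merchant='M04' → outer ELSE → F
txn_id=8: merchant='M05' → inner[amount < 3192] → D
txn_id=9: merchant='M06' → outer ELSE → F
txn_id=10: merchant='M03' → outer ELSE → F
txn_id=11: merchant='M01' → outer ELSE → F
txn_id=12: merchant='M04' → outer ELSE → F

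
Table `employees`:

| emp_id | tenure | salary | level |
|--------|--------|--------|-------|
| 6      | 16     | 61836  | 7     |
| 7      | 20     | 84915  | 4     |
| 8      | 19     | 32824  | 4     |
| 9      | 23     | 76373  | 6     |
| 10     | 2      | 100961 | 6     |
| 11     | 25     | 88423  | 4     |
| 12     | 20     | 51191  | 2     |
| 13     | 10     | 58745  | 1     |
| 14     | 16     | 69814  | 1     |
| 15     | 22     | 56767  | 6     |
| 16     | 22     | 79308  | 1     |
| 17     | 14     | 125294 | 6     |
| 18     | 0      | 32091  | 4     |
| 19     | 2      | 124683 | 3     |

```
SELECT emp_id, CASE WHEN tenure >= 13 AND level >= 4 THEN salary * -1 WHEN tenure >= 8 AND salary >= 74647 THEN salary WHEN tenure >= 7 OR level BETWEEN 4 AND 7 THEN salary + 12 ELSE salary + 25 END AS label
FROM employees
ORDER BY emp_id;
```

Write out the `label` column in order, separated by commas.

-61836, -84915, -32824, -76373, 100973, -88423, 51203, 58757, 69826, -56767, 79308, -125294, 32103, 124708

emp_id=6: tenure >= 13 AND level >= 4 → -61836
emp_id=7: tenure >= 13 AND level >= 4 → -84915
emp_id=8: tenure >= 13 AND level >= 4 → -32824
emp_id=9: tenure >= 13 AND level >= 4 → -76373
emp_id=10: tenure >= 7 OR level BETWEEN 4 AND 7 → 100973
emp_id=11: tenure >= 13 AND level >= 4 → -88423
emp_id=12: tenure >= 7 OR level BETWEEN 4 AND 7 → 51203
emp_id=13: tenure >= 7 OR level BETWEEN 4 AND 7 → 58757
emp_id=14: tenure >= 7 OR level BETWEEN 4 AND 7 → 69826
emp_id=15: tenure >= 13 AND level >= 4 → -56767
emp_id=16: tenure >= 8 AND salary >= 74647 → 79308
emp_id=17: tenure >= 13 AND level >= 4 → -125294
emp_id=18: tenure >= 7 OR level BETWEEN 4 AND 7 → 32103
emp_id=19: ELSE → 124708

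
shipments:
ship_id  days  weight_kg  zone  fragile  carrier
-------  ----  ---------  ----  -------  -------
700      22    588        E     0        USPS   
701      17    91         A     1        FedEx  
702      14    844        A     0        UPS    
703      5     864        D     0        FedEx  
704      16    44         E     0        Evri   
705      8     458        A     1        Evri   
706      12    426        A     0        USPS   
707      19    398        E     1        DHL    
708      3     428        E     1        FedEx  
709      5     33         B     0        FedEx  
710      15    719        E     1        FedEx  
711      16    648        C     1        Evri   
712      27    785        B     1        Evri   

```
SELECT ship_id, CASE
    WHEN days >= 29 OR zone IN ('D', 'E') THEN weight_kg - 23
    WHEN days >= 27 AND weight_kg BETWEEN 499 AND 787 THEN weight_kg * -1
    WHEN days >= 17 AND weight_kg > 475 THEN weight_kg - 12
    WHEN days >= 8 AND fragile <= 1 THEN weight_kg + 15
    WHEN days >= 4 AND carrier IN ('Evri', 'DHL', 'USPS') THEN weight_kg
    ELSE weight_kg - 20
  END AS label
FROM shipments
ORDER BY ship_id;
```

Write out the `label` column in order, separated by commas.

565, 106, 859, 841, 21, 473, 441, 375, 405, 13, 696, 663, -785

ship_id=700: days >= 29 OR zone IN ('D', 'E') → 565
ship_id=701: days >= 8 AND fragile <= 1 → 106
ship_id=702: days >= 8 AND fragile <= 1 → 859
ship_id=703: days >= 29 OR zone IN ('D', 'E') → 841
ship_id=704: days >= 29 OR zone IN ('D', 'E') → 21
ship_id=705: days >= 8 AND fragile <= 1 → 473
ship_id=706: days >= 8 AND fragile <= 1 → 441
ship_id=707: days >= 29 OR zone IN ('D', 'E') → 375
ship_id=708: days >= 29 OR zone IN ('D', 'E') → 405
ship_id=709: ELSE → 13
ship_id=710: days >= 29 OR zone IN ('D', 'E') → 696
ship_id=711: days >= 8 AND fragile <= 1 → 663
ship_id=712: days >= 27 AND weight_kg BETWEEN 499 AND 787 → -785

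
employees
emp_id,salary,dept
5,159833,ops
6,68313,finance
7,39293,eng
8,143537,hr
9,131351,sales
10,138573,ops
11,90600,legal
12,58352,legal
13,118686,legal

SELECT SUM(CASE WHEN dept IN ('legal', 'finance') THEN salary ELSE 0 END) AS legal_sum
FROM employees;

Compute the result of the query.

335951

emp_id=5: ✗
emp_id=6: ✓ → 68313
emp_id=7: ✗
emp_id=8: ✗
emp_id=9: ✗
emp_id=10: ✗
emp_id=11: ✓ → 90600
emp_id=12: ✓ → 58352
emp_id=13: ✓ → 118686
legal_sum = 68313 + 90600 + 58352 + 118686 = 335951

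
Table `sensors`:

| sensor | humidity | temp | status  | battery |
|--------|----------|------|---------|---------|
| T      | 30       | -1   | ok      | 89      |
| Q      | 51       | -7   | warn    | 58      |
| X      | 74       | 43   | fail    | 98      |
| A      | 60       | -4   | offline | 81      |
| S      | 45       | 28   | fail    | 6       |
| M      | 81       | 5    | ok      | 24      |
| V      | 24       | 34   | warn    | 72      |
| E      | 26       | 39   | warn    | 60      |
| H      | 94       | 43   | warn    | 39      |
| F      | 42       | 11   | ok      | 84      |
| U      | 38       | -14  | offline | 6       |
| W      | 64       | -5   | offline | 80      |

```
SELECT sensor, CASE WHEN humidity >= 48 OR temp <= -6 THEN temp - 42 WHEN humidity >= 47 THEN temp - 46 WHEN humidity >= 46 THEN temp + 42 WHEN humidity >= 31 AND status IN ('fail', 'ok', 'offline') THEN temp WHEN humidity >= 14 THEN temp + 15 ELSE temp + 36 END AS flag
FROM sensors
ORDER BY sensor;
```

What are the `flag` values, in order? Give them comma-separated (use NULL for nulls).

-46, 54, 11, 1, -37, -49, 28, 14, -56, 49, -47, 1

sensor=A: humidity >= 48 OR temp <= -6 → -46
sensor=E: humidity >= 14 → 54
sensor=F: humidity >= 31 AND status IN ('fail', 'ok', 'offline') → 11
sensor=H: humidity >= 48 OR temp <= -6 → 1
sensor=M: humidity >= 48 OR temp <= -6 → -37
sensor=Q: humidity >= 48 OR temp <= -6 → -49
sensor=S: humidity >= 31 AND status IN ('fail', 'ok', 'offline') → 28
sensor=T: humidity >= 14 → 14
sensor=U: humidity >= 48 OR temp <= -6 → -56
sensor=V: humidity >= 14 → 49
sensor=W: humidity >= 48 OR temp <= -6 → -47
sensor=X: humidity >= 48 OR temp <= -6 → 1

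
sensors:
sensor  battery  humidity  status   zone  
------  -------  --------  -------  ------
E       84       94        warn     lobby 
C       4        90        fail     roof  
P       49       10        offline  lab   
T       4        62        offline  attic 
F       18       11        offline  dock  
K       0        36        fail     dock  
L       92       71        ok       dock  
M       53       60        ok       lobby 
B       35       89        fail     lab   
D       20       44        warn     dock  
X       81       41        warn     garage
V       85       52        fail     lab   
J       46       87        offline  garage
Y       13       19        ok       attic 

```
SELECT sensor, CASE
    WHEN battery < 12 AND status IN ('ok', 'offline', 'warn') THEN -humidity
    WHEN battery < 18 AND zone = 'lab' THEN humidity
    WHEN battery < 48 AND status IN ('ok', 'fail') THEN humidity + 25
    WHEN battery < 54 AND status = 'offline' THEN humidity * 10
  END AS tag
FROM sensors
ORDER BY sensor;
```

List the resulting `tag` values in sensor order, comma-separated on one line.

114, 115, NULL, NULL, 110, 870, 61, NULL, NULL, 100, -62, NULL, NULL, 44

sensor=B: battery < 48 AND status IN ('ok', 'fail') → 114
sensor=C: battery < 48 AND status IN ('ok', 'fail') → 115
sensor=D: (no match → NULL) → NULL
sensor=E: (no match → NULL) → NULL
sensor=F: battery < 54 AND status = 'offline' → 110
sensor=J: battery < 54 AND status = 'offline' → 870
sensor=K: battery < 48 AND status IN ('ok', 'fail') → 61
sensor=L: (no match → NULL) → NULL
sensor=M: (no match → NULL) → NULL
sensor=P: battery < 54 AND status = 'offline' → 100
sensor=T: battery < 12 AND status IN ('ok', 'offline', 'warn') → -62
sensor=V: (no match → NULL) → NULL
sensor=X: (no match → NULL) → NULL
sensor=Y: battery < 48 AND status IN ('ok', 'fail') → 44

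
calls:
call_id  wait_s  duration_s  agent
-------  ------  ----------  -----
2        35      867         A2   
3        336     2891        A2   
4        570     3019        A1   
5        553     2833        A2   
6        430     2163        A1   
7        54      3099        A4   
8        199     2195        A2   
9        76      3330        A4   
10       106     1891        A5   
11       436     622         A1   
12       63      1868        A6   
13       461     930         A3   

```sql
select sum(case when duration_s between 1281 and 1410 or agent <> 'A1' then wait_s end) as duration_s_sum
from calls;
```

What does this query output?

1883

call_id=2: ✓ → 35
call_id=3: ✓ → 336
call_id=4: ✗
call_id=5: ✓ → 553
call_id=6: ✗
call_id=7: ✓ → 54
call_id=8: ✓ → 199
call_id=9: ✓ → 76
call_id=10: ✓ → 106
call_id=11: ✗
call_id=12: ✓ → 63
call_id=13: ✓ → 461
duration_s_sum = 35 + 336 + 553 + 54 + 199 + 76 + 106 + 63 + 461 = 1883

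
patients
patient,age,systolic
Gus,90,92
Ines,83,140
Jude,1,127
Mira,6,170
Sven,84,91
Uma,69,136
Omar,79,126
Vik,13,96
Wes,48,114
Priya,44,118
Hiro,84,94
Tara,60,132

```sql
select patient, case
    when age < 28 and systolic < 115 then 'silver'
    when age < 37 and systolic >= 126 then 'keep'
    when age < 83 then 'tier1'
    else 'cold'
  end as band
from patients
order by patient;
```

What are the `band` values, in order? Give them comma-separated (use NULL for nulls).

cold, cold, cold, keep, keep, tier1, tier1, cold, tier1, tier1, silver, tier1

patient=Gus: ELSE → cold
patient=Hiro: ELSE → cold
patient=Ines: ELSE → cold
patient=Jude: age < 37 and systolic >= 126 → keep
patient=Mira: age < 37 and systolic >= 126 → keep
patient=Omar: age < 83 → tier1
patient=Priya: age < 83 → tier1
patient=Sven: ELSE → cold
patient=Tara: age < 83 → tier1
patient=Uma: age < 83 → tier1
patient=Vik: age < 28 and systolic < 115 → silver
patient=Wes: age < 83 → tier1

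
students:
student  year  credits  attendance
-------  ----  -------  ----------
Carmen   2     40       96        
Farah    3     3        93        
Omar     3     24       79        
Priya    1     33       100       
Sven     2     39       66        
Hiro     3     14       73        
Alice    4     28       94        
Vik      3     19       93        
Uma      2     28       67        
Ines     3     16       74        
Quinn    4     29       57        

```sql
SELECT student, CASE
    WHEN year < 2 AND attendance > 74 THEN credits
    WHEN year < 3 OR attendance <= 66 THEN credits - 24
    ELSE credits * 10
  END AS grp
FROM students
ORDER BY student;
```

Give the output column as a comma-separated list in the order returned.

280, 16, 30, 140, 160, 240, 33, 5, 15, 4, 190

student=Alice: ELSE → 280
student=Carmen: year < 3 OR attendance <= 66 → 16
student=Farah: ELSE → 30
student=Hiro: ELSE → 140
student=Ines: ELSE → 160
student=Omar: ELSE → 240
student=Priya: year < 2 AND attendance > 74 → 33
student=Quinn: year < 3 OR attendance <= 66 → 5
student=Sven: year < 3 OR attendance <= 66 → 15
student=Uma: year < 3 OR attendance <= 66 → 4
student=Vik: ELSE → 190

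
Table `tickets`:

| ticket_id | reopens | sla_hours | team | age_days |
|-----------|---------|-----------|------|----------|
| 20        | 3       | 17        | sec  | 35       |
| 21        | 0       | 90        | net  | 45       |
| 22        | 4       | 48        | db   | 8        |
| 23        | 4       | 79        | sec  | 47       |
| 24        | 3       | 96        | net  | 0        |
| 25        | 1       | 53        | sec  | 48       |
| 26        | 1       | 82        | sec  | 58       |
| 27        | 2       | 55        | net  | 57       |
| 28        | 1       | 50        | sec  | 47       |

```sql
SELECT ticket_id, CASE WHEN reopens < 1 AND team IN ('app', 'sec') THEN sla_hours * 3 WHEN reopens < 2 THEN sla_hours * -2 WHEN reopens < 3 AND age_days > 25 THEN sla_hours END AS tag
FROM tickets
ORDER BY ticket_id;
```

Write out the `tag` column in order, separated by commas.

ticket_id=20: (no match → NULL) → NULL
ticket_id=21: reopens < 2 → -180
ticket_id=22: (no match → NULL) → NULL
ticket_id=23: (no match → NULL) → NULL
ticket_id=24: (no match → NULL) → NULL
ticket_id=25: reopens < 2 → -106
ticket_id=26: reopens < 2 → -164
ticket_id=27: reopens < 3 AND age_days > 25 → 55
ticket_id=28: reopens < 2 → -100

NULL, -180, NULL, NULL, NULL, -106, -164, 55, -100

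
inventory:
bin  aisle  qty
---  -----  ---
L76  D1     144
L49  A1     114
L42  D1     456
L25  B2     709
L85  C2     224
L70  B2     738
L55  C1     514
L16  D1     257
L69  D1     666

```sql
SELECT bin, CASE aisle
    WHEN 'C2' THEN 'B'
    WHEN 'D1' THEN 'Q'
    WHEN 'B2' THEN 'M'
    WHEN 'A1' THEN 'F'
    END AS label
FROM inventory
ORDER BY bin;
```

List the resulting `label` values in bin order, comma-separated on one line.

Q, M, Q, F, NULL, Q, M, Q, B

bin=L16: aisle='D1' → Q
bin=L25: aisle='B2' → M
bin=L42: aisle='D1' → Q
bin=L49: aisle='A1' → F
bin=L55: (no match → NULL) → NULL
bin=L69: aisle='D1' → Q
bin=L70: aisle='B2' → M
bin=L76: aisle='D1' → Q
bin=L85: aisle='C2' → B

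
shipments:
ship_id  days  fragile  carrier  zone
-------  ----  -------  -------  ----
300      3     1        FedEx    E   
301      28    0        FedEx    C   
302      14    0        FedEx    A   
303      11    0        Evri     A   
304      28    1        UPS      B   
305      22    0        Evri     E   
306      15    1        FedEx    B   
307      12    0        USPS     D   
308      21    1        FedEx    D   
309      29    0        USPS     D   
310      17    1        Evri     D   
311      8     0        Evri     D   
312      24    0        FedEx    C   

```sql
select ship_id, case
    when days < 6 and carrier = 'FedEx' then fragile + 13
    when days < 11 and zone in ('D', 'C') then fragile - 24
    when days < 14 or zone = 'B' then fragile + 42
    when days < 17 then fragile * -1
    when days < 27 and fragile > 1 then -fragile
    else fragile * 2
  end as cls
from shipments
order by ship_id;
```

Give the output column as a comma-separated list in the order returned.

14, 0, 0, 42, 43, 0, 43, 42, 2, 0, 2, -24, 0

ship_id=300: days < 6 and carrier = 'FedEx' → 14
ship_id=301: ELSE → 0
ship_id=302: days < 17 → 0
ship_id=303: days < 14 or zone = 'B' → 42
ship_id=304: days < 14 or zone = 'B' → 43
ship_id=305: ELSE → 0
ship_id=306: days < 14 or zone = 'B' → 43
ship_id=307: days < 14 or zone = 'B' → 42
ship_id=308: ELSE → 2
ship_id=309: ELSE → 0
ship_id=310: ELSE → 2
ship_id=311: days < 11 and zone in ('D', 'C') → -24
ship_id=312: ELSE → 0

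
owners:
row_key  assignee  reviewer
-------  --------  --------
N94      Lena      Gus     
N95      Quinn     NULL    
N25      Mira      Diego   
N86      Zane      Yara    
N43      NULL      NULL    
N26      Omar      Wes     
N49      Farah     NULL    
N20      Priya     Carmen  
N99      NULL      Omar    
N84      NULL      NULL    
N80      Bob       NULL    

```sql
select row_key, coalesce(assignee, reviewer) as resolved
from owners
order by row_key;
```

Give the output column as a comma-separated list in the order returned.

row_key=N20: assignee=Priya → Priya
row_key=N25: assignee=Mira → Mira
row_key=N26: assignee=Omar → Omar
row_key=N43: assignee=NULL, reviewer=NULL (all NULL) → NULL
row_key=N49: assignee=Farah → Farah
row_key=N80: assignee=Bob → Bob
row_key=N84: assignee=NULL, reviewer=NULL (all NULL) → NULL
row_key=N86: assignee=Zane → Zane
row_key=N94: assignee=Lena → Lena
row_key=N95: assignee=Quinn → Quinn
row_key=N99: assignee=NULL, reviewer=Omar → Omar

Priya, Mira, Omar, NULL, Farah, Bob, NULL, Zane, Lena, Quinn, Omar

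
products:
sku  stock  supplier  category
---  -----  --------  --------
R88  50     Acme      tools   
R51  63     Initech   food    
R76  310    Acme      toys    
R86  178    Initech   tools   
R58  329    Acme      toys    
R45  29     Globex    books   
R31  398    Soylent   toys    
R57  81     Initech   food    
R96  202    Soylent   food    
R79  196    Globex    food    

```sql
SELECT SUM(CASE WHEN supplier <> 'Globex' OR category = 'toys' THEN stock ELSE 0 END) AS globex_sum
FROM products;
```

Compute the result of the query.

1611

sku=R88: ✓ → 50
sku=R51: ✓ → 63
sku=R76: ✓ → 310
sku=R86: ✓ → 178
sku=R58: ✓ → 329
sku=R45: ✗
sku=R31: ✓ → 398
sku=R57: ✓ → 81
sku=R96: ✓ → 202
sku=R79: ✗
globex_sum = 50 + 63 + 310 + 178 + 329 + 398 + 81 + 202 = 1611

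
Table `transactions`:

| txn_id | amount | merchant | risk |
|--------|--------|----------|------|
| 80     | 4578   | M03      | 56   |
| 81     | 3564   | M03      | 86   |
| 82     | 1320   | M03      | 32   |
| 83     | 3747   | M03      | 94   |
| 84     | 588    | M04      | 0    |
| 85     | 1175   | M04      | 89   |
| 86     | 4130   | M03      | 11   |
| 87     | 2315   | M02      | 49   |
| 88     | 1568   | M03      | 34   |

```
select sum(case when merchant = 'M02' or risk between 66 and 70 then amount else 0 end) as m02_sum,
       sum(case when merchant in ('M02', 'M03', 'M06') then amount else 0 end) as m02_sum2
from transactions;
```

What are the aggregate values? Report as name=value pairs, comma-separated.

m02_sum=2315, m02_sum2=21222

[m02_sum: merchant = 'M02' or risk between 66 and 70]
txn_id=80: ✗
txn_id=81: ✗
txn_id=82: ✗
txn_id=83: ✗
txn_id=84: ✗
txn_id=85: ✗
txn_id=86: ✗
txn_id=87: ✓ → 2315
txn_id=88: ✗
m02_sum = 2315
—
[m02_sum2: merchant in ('M02', 'M03', 'M06')]
txn_id=80: ✓ → 4578
txn_id=81: ✓ → 3564
txn_id=82: ✓ → 1320
txn_id=83: ✓ → 3747
txn_id=84: ✗
txn_id=85: ✗
txn_id=86: ✓ → 4130
txn_id=87: ✓ → 2315
txn_id=88: ✓ → 1568
m02_sum2 = 4578 + 3564 + 1320 + 3747 + 4130 + 2315 + 1568 = 21222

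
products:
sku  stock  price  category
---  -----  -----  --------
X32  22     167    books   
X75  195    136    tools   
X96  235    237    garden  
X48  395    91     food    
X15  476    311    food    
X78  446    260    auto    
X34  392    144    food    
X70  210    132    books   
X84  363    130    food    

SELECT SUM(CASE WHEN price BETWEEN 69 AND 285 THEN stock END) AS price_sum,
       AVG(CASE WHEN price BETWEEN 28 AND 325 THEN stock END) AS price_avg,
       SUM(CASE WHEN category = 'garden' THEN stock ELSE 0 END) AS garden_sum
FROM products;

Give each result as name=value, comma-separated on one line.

[price_sum: price BETWEEN 69 AND 285]
sku=X32: ✓ → 22
sku=X75: ✓ → 195
sku=X96: ✓ → 235
sku=X48: ✓ → 395
sku=X15: ✗
sku=X78: ✓ → 446
sku=X34: ✓ → 392
sku=X70: ✓ → 210
sku=X84: ✓ → 363
price_sum = 22 + 195 + 235 + 395 + 446 + 392 + 210 + 363 = 2258
—
[price_avg: price BETWEEN 28 AND 325]
sku=X32: ✓ → 22
sku=X75: ✓ → 195
sku=X96: ✓ → 235
sku=X48: ✓ → 395
sku=X15: ✓ → 476
sku=X78: ✓ → 446
sku=X34: ✓ → 392
sku=X70: ✓ → 210
sku=X84: ✓ → 363
price_avg = (22 + 195 + 235 + 395 + 476 + 446 + 392 + 210 + 363) / 9 = 303.7777777778
—
[garden_sum: category = 'garden']
sku=X32: ✗
sku=X75: ✗
sku=X96: ✓ → 235
sku=X48: ✗
sku=X15: ✗
sku=X78: ✗
sku=X34: ✗
sku=X70: ✗
sku=X84: ✗
garden_sum = 235

price_sum=2258, price_avg=303.7777777778, garden_sum=235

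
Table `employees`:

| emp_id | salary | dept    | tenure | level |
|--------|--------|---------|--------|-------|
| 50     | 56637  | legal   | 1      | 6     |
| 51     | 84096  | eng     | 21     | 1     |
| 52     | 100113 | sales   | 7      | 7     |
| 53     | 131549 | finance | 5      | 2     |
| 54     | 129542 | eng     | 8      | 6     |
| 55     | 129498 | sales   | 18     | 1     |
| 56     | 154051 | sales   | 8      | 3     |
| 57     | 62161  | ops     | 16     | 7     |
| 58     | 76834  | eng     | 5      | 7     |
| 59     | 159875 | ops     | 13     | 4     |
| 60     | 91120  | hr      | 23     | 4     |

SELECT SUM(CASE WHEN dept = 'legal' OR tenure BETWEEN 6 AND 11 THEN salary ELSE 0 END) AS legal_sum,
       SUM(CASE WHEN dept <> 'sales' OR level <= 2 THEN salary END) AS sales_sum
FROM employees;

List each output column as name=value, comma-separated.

[legal_sum: dept = 'legal' OR tenure BETWEEN 6 AND 11]
emp_id=50: ✓ → 56637
emp_id=51: ✗
emp_id=52: ✓ → 100113
emp_id=53: ✗
emp_id=54: ✓ → 129542
emp_id=55: ✗
emp_id=56: ✓ → 154051
emp_id=57: ✗
emp_id=58: ✗
emp_id=59: ✗
emp_id=60: ✗
legal_sum = 56637 + 100113 + 129542 + 154051 = 440343
—
[sales_sum: dept <> 'sales' OR level <= 2]
emp_id=50: ✓ → 56637
emp_id=51: ✓ → 84096
emp_id=52: ✗
emp_id=53: ✓ → 131549
emp_id=54: ✓ → 129542
emp_id=55: ✓ → 129498
emp_id=56: ✗
emp_id=57: ✓ → 62161
emp_id=58: ✓ → 76834
emp_id=59: ✓ → 159875
emp_id=60: ✓ → 91120
sales_sum = 56637 + 84096 + 131549 + 129542 + 129498 + 62161 + 76834 + 159875 + 91120 = 921312

legal_sum=440343, sales_sum=921312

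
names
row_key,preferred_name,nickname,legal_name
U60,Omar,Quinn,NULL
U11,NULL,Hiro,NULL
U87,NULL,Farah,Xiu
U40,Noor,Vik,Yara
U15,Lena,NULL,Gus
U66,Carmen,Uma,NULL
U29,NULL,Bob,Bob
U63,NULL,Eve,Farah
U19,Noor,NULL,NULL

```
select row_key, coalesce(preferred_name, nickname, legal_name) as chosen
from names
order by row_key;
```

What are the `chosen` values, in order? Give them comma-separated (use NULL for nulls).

Hiro, Lena, Noor, Bob, Noor, Omar, Eve, Carmen, Farah

row_key=U11: preferred_name=NULL, nickname=Hiro → Hiro
row_key=U15: preferred_name=Lena → Lena
row_key=U19: preferred_name=Noor → Noor
row_key=U29: preferred_name=NULL, nickname=Bob → Bob
row_key=U40: preferred_name=Noor → Noor
row_key=U60: preferred_name=Omar → Omar
row_key=U63: preferred_name=NULL, nickname=Eve → Eve
row_key=U66: preferred_name=Carmen → Carmen
row_key=U87: preferred_name=NULL, nickname=Farah → Farah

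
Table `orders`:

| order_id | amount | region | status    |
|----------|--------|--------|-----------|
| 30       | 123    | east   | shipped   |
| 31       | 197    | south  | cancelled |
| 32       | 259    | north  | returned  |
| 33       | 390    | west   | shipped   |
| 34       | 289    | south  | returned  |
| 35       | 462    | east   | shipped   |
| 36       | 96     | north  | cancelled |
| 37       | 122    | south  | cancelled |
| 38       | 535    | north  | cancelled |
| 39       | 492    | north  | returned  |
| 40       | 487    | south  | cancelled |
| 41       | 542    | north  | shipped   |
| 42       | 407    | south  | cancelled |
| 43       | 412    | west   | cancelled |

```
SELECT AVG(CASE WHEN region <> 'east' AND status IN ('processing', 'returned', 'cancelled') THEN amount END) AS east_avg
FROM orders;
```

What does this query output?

order_id=30: ✗
order_id=31: ✓ → 197
order_id=32: ✓ → 259
order_id=33: ✗
order_id=34: ✓ → 289
order_id=35: ✗
order_id=36: ✓ → 96
order_id=37: ✓ → 122
order_id=38: ✓ → 535
order_id=39: ✓ → 492
order_id=40: ✓ → 487
order_id=41: ✗
order_id=42: ✓ → 407
order_id=43: ✓ → 412
east_avg = (197 + 259 + 289 + 96 + 122 + 535 + 492 + 487 + 407 + 412) / 10 = 329.6

329.6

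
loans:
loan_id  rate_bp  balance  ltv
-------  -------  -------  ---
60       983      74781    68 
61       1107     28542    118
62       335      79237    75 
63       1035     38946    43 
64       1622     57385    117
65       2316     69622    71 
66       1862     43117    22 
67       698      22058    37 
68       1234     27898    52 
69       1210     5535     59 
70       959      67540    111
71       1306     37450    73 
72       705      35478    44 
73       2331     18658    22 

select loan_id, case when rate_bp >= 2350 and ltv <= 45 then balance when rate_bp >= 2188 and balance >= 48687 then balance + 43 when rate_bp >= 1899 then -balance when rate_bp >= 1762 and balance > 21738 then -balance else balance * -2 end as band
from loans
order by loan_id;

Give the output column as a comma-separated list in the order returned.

loan_id=60: ELSE → -149562
loan_id=61: ELSE → -57084
loan_id=62: ELSE → -158474
loan_id=63: ELSE → -77892
loan_id=64: ELSE → -114770
loan_id=65: rate_bp >= 2188 and balance >= 48687 → 69665
loan_id=66: rate_bp >= 1762 and balance > 21738 → -43117
loan_id=67: ELSE → -44116
loan_id=68: ELSE → -55796
loan_id=69: ELSE → -11070
loan_id=70: ELSE → -135080
loan_id=71: ELSE → -74900
loan_id=72: ELSE → -70956
loan_id=73: rate_bp >= 1899 → -18658

-149562, -57084, -158474, -77892, -114770, 69665, -43117, -44116, -55796, -11070, -135080, -74900, -70956, -18658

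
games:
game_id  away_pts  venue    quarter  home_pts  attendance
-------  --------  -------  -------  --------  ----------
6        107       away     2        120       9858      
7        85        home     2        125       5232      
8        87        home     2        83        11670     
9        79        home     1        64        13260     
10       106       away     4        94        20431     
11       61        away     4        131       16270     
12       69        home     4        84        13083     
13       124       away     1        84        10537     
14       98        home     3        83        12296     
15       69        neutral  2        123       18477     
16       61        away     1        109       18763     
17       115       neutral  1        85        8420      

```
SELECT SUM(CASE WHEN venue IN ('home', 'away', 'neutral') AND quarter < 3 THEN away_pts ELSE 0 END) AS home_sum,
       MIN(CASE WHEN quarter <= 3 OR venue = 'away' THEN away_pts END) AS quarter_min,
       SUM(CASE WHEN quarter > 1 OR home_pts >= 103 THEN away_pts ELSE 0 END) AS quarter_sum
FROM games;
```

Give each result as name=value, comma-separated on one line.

home_sum=727, quarter_min=61, quarter_sum=743

[home_sum: venue IN ('home', 'away', 'neutral') AND quarter < 3]
game_id=6: ✓ → 107
game_id=7: ✓ → 85
game_id=8: ✓ → 87
game_id=9: ✓ → 79
game_id=10: ✗
game_id=11: ✗
game_id=12: ✗
game_id=13: ✓ → 124
game_id=14: ✗
game_id=15: ✓ → 69
game_id=16: ✓ → 61
game_id=17: ✓ → 115
home_sum = 107 + 85 + 87 + 79 + 124 + 69 + 61 + 115 = 727
—
[quarter_min: quarter <= 3 OR venue = 'away']
game_id=6: ✓ → 107
game_id=7: ✓ → 85
game_id=8: ✓ → 87
game_id=9: ✓ → 79
game_id=10: ✓ → 106
game_id=11: ✓ → 61
game_id=12: ✗
game_id=13: ✓ → 124
game_id=14: ✓ → 98
game_id=15: ✓ → 69
game_id=16: ✓ → 61
game_id=17: ✓ → 115
quarter_min = MIN(107, 85, 87, 79, 106, 61, 124, 98, 69, 61, 115) = 61
—
[quarter_sum: quarter > 1 OR home_pts >= 103]
game_id=6: ✓ → 107
game_id=7: ✓ → 85
game_id=8: ✓ → 87
game_id=9: ✗
game_id=10: ✓ → 106
game_id=11: ✓ → 61
game_id=12: ✓ → 69
game_id=13: ✗
game_id=14: ✓ → 98
game_id=15: ✓ → 69
game_id=16: ✓ → 61
game_id=17: ✗
quarter_sum = 107 + 85 + 87 + 106 + 61 + 69 + 98 + 69 + 61 = 743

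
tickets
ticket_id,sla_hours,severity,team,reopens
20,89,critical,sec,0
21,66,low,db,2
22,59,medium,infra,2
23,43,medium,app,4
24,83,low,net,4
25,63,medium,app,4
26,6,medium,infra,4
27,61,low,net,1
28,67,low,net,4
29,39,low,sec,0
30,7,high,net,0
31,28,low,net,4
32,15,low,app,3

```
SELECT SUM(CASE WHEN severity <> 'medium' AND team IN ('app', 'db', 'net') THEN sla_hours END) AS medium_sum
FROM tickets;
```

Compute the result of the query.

327

ticket_id=20: ✗
ticket_id=21: ✓ → 66
ticket_id=22: ✗
ticket_id=23: ✗
ticket_id=24: ✓ → 83
ticket_id=25: ✗
ticket_id=26: ✗
ticket_id=27: ✓ → 61
ticket_id=28: ✓ → 67
ticket_id=29: ✗
ticket_id=30: ✓ → 7
ticket_id=31: ✓ → 28
ticket_id=32: ✓ → 15
medium_sum = 66 + 83 + 61 + 67 + 7 + 28 + 15 = 327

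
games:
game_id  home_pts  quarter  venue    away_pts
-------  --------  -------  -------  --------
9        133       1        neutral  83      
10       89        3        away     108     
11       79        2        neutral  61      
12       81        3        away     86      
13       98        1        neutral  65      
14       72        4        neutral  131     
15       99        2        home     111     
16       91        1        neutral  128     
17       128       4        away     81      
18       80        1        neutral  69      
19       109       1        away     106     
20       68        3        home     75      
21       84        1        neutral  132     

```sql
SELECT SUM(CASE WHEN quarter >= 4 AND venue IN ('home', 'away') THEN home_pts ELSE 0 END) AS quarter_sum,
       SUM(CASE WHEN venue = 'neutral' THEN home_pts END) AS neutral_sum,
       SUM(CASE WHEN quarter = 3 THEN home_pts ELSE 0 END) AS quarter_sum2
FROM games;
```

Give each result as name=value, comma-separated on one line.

quarter_sum=128, neutral_sum=637, quarter_sum2=238

[quarter_sum: quarter >= 4 AND venue IN ('home', 'away')]
game_id=9: ✗
game_id=10: ✗
game_id=11: ✗
game_id=12: ✗
game_id=13: ✗
game_id=14: ✗
game_id=15: ✗
game_id=16: ✗
game_id=17: ✓ → 128
game_id=18: ✗
game_id=19: ✗
game_id=20: ✗
game_id=21: ✗
quarter_sum = 128
—
[neutral_sum: venue = 'neutral']
game_id=9: ✓ → 133
game_id=10: ✗
game_id=11: ✓ → 79
game_id=12: ✗
game_id=13: ✓ → 98
game_id=14: ✓ → 72
game_id=15: ✗
game_id=16: ✓ → 91
game_id=17: ✗
game_id=18: ✓ → 80
game_id=19: ✗
game_id=20: ✗
game_id=21: ✓ → 84
neutral_sum = 133 + 79 + 98 + 72 + 91 + 80 + 84 = 637
—
[quarter_sum2: quarter = 3]
game_id=9: ✗
game_id=10: ✓ → 89
game_id=11: ✗
game_id=12: ✓ → 81
game_id=13: ✗
game_id=14: ✗
game_id=15: ✗
game_id=16: ✗
game_id=17: ✗
game_id=18: ✗
game_id=19: ✗
game_id=20: ✓ → 68
game_id=21: ✗
quarter_sum2 = 89 + 81 + 68 = 238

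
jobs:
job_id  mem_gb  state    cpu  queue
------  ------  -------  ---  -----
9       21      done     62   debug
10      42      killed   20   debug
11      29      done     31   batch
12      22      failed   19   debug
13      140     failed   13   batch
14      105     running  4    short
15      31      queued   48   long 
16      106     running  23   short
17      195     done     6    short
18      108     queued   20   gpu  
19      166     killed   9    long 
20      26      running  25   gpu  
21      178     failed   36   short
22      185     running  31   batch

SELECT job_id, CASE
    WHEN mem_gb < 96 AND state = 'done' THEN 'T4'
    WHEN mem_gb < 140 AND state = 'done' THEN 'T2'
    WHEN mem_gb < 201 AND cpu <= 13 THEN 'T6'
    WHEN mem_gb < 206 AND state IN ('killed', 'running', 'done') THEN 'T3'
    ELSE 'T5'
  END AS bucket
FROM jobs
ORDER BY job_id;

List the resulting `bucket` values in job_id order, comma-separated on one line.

T4, T3, T4, T5, T6, T6, T5, T3, T6, T5, T6, T3, T5, T3

job_id=9: mem_gb < 96 AND state = 'done' → T4
job_id=10: mem_gb < 206 AND state IN ('killed', 'running', 'done') → T3
job_id=11: mem_gb < 96 AND state = 'done' → T4
job_id=12: ELSE → T5
job_id=13: mem_gb < 201 AND cpu <= 13 → T6
job_id=14: mem_gb < 201 AND cpu <= 13 → T6
job_id=15: ELSE → T5
job_id=16: mem_gb < 206 AND state IN ('killed', 'running', 'done') → T3
job_id=17: mem_gb < 201 AND cpu <= 13 → T6
job_id=18: ELSE → T5
job_id=19: mem_gb < 201 AND cpu <= 13 → T6
job_id=20: mem_gb < 206 AND state IN ('killed', 'running', 'done') → T3
job_id=21: ELSE → T5
job_id=22: mem_gb < 206 AND state IN ('killed', 'running', 'done') → T3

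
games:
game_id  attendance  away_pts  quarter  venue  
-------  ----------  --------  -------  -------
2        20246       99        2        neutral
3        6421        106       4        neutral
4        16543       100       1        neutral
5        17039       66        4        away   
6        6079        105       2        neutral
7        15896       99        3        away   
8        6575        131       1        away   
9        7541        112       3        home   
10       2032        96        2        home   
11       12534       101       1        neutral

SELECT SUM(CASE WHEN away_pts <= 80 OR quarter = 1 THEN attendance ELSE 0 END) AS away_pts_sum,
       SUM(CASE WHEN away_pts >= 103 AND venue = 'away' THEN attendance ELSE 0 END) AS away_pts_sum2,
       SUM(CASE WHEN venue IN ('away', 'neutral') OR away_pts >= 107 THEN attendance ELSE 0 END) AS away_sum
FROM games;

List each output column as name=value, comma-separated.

[away_pts_sum: away_pts <= 80 OR quarter = 1]
game_id=2: ✗
game_id=3: ✗
game_id=4: ✓ → 16543
game_id=5: ✓ → 17039
game_id=6: ✗
game_id=7: ✗
game_id=8: ✓ → 6575
game_id=9: ✗
game_id=10: ✗
game_id=11: ✓ → 12534
away_pts_sum = 16543 + 17039 + 6575 + 12534 = 52691
—
[away_pts_sum2: away_pts >= 103 AND venue = 'away']
game_id=2: ✗
game_id=3: ✗
game_id=4: ✗
game_id=5: ✗
game_id=6: ✗
game_id=7: ✗
game_id=8: ✓ → 6575
game_id=9: ✗
game_id=10: ✗
game_id=11: ✗
away_pts_sum2 = 6575
—
[away_sum: venue IN ('away', 'neutral') OR away_pts >= 107]
game_id=2: ✓ → 20246
game_id=3: ✓ → 6421
game_id=4: ✓ → 16543
game_id=5: ✓ → 17039
game_id=6: ✓ → 6079
game_id=7: ✓ → 15896
game_id=8: ✓ → 6575
game_id=9: ✓ → 7541
game_id=10: ✗
game_id=11: ✓ → 12534
away_sum = 20246 + 6421 + 16543 + 17039 + 6079 + 15896 + 6575 + 7541 + 12534 = 108874

away_pts_sum=52691, away_pts_sum2=6575, away_sum=108874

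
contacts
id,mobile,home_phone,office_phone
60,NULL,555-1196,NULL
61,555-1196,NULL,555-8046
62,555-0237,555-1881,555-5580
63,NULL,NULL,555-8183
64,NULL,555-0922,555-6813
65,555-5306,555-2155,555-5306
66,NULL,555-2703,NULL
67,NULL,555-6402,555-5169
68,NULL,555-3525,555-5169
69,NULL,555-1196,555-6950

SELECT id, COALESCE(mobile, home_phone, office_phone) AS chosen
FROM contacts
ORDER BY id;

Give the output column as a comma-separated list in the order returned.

id=60: mobile=NULL, home_phone=555-1196 → 555-1196
id=61: mobile=555-1196 → 555-1196
id=62: mobile=555-0237 → 555-0237
id=63: mobile=NULL, home_phone=NULL, office_phone=555-8183 → 555-8183
id=64: mobile=NULL, home_phone=555-0922 → 555-0922
id=65: mobile=555-5306 → 555-5306
id=66: mobile=NULL, home_phone=555-2703 → 555-2703
id=67: mobile=NULL, home_phone=555-6402 → 555-6402
id=68: mobile=NULL, home_phone=555-3525 → 555-3525
id=69: mobile=NULL, home_phone=555-1196 → 555-1196

555-1196, 555-1196, 555-0237, 555-8183, 555-0922, 555-5306, 555-2703, 555-6402, 555-3525, 555-1196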